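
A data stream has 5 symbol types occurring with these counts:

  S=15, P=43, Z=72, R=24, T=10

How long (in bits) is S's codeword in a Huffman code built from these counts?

4

Huffman merges, smallest pair first:
combine T(10), S(15) → 25
combine R(24), 25 → 49
combine P(43), 49 → 92
combine Z(72), 92 → 164
S sits 4 levels below the root, so its codeword is 4 bits.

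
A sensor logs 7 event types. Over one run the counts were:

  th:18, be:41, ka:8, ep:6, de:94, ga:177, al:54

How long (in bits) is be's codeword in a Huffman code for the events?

Build the tree from the bottom:
merge ep(6) and ka(8): 14
merge 14 and th(18): 32
merge 32 and be(41): 73
merge al(54) and 73: 127
merge de(94) and 127: 221
merge ga(177) and 221: 398
The subtree containing be is merged 4 times, so code length = 4.

4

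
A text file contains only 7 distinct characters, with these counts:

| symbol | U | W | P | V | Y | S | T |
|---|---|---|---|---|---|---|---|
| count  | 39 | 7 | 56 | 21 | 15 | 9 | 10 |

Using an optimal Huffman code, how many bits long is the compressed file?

392

Greedily combine the two least-frequent nodes:
combine W(7), S(9) → 16
combine T(10), Y(15) → 25
combine 16, V(21) → 37
combine 25, 37 → 62
combine U(39), P(56) → 95
combine 62, 95 → 157
Total encoded bits = sum of merged weights = 16 + 25 + 37 + 62 + 95 + 157 = 392.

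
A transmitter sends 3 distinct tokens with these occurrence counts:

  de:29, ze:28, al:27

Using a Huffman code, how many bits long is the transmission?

Greedily combine the two least-frequent nodes:
al(27) + ze(28) → 55
de(29) + 55 → 84
Total encoded bits = sum of merged weights = 55 + 84 = 139.

139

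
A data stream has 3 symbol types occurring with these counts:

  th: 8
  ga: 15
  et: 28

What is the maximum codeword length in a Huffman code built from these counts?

2

Merge the two lowest-weight nodes at each step:
th(8) + ga(15) → 23
23 + et(28) → 51
The rarest symbols sit at the bottom; the longest codeword is 2 bits.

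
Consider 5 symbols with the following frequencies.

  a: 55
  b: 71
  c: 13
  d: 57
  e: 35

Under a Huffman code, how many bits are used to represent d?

Build the tree from the bottom:
merge c(13) and e(35): 48
merge 48 and a(55): 103
merge d(57) and b(71): 128
merge 103 and 128: 231
d sits 2 levels below the root, so its codeword is 2 bits.

2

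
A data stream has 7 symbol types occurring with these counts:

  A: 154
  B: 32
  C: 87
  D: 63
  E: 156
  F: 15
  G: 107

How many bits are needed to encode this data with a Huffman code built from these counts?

1579

Build the Huffman tree bottom-up:
F(15) + B(32) → 47
47 + D(63) → 110
C(87) + G(107) → 194
110 + A(154) → 264
E(156) + 194 → 350
264 + 350 → 614
Each symbol's bit-cost is frequency × depth; summing gives 1579 bits (equivalently 47 + 110 + 194 + 264 + 350 + 614).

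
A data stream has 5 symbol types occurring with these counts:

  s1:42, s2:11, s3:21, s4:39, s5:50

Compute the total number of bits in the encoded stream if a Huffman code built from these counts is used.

358

Build the Huffman tree bottom-up:
s2(11) + s3(21) → 32
32 + s4(39) → 71
s1(42) + s5(50) → 92
71 + 92 → 163
Total encoded bits = sum of merged weights = 32 + 71 + 92 + 163 = 358.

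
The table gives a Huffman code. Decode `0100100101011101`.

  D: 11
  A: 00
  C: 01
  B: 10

CABCCCDC

Read left to right; each codeword is recognised as soon as it completes (prefix code):
  01→C | 00→A | 10→B | 01→C | 01→C | 01→C | 11→D | 01→C
Decoded message: CABCCCDC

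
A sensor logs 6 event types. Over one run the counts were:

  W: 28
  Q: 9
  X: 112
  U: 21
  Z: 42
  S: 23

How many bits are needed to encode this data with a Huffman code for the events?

511

Merge the two smallest weights repeatedly:
Q(9) + U(21) → 30
S(23) + W(28) → 51
30 + Z(42) → 72
51 + 72 → 123
X(112) + 123 → 235
The encoded length is the sum of every internal node's weight: 30 + 51 + 72 + 123 + 235 = 511 bits.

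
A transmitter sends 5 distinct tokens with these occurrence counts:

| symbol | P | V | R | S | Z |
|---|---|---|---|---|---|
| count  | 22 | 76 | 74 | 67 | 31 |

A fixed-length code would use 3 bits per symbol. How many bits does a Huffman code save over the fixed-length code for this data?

217

Fixed-length: 3 bits × 270 symbols = 810 bits.
Huffman merges:
merge P(22) and Z(31): 53
merge 53 and S(67): 120
merge R(74) and V(76): 150
merge 120 and 150: 270
Huffman total = 53 + 120 + 150 + 270 = 593 bits.
Saving = 810 − 593 = 217 bits.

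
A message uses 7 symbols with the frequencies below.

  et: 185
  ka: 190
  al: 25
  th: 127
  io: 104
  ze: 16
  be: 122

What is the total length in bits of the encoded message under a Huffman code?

Greedily combine the two least-frequent nodes:
ze(16) + al(25) → 41
41 + io(104) → 145
be(122) + th(127) → 249
145 + et(185) → 330
ka(190) + 249 → 439
330 + 439 → 769
Each symbol's bit-cost is frequency × depth; summing gives 1973 bits (equivalently 41 + 145 + 249 + 330 + 439 + 769).

1973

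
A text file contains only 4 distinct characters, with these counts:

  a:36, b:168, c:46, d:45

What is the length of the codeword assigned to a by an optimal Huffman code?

3

Repeatedly merge the two smallest:
merge a(36) and d(45): 81
merge c(46) and 81: 127
merge 127 and b(168): 295
a's leaf is at depth 3, giving a 3-bit codeword.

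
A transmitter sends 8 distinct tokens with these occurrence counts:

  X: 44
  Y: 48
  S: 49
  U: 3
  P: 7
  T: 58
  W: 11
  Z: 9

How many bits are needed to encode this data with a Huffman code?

Build the Huffman tree bottom-up:
combine U(3), P(7) → 10
combine Z(9), 10 → 19
combine W(11), 19 → 30
combine 30, X(44) → 74
combine Y(48), S(49) → 97
combine T(58), 74 → 132
combine 97, 132 → 229
Total encoded bits = sum of merged weights = 10 + 19 + 30 + 74 + 97 + 132 + 229 = 591.

591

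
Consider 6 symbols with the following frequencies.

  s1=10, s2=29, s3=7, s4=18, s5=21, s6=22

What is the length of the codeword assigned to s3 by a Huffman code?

Repeatedly merge the two smallest:
s3(7) + s1(10) → 17
17 + s4(18) → 35
s5(21) + s6(22) → 43
s2(29) + 35 → 64
43 + 64 → 107
s3's leaf is at depth 4, giving a 4-bit codeword.

4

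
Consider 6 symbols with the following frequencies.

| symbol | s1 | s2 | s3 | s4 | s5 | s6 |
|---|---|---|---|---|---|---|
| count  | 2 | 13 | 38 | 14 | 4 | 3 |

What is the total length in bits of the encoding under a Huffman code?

Greedily combine the two least-frequent nodes:
s1(2) + s6(3) → 5
s5(4) + 5 → 9
9 + s2(13) → 22
s4(14) + 22 → 36
36 + s3(38) → 74
Each symbol's bit-cost is frequency × depth; summing gives 146 bits (equivalently 5 + 9 + 22 + 36 + 74).

146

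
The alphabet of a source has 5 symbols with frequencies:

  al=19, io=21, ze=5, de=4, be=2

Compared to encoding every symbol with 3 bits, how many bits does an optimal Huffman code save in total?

55

Fixed-length: 3 bits × 51 symbols = 153 bits.
Huffman merges:
merge be(2) and de(4): 6
merge ze(5) and 6: 11
merge 11 and al(19): 30
merge io(21) and 30: 51
Huffman total = 6 + 11 + 30 + 51 = 98 bits.
Saving = 153 − 98 = 55 bits.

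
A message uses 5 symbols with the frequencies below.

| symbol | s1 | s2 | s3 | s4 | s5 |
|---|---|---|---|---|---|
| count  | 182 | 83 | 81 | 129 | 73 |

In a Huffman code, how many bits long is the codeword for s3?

3

Repeatedly merge the two smallest:
combine s5(73), s3(81) → 154
combine s2(83), s4(129) → 212
combine 154, s1(182) → 336
combine 212, 336 → 548
s3 sits 3 levels below the root, so its codeword is 3 bits.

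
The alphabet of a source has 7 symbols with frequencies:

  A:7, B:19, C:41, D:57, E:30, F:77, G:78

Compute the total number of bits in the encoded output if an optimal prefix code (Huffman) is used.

Build the Huffman tree bottom-up:
combine A(7), B(19) → 26
combine 26, E(30) → 56
combine C(41), 56 → 97
combine D(57), F(77) → 134
combine G(78), 97 → 175
combine 134, 175 → 309
The encoded length is the sum of every internal node's weight: 26 + 56 + 97 + 134 + 175 + 309 = 797 bits.

797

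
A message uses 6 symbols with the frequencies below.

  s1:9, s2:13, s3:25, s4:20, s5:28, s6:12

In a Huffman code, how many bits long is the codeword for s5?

2

Huffman merges, smallest pair first:
combine s1(9), s6(12) → 21
combine s2(13), s4(20) → 33
combine 21, s3(25) → 46
combine s5(28), 33 → 61
combine 46, 61 → 107
s5 sits 2 levels below the root, so its codeword is 2 bits.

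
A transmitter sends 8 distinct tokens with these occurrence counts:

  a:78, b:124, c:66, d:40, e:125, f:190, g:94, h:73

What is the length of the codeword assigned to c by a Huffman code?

4

Huffman merges, smallest pair first:
combine d(40), c(66) → 106
combine h(73), a(78) → 151
combine g(94), 106 → 200
combine b(124), e(125) → 249
combine 151, f(190) → 341
combine 200, 249 → 449
combine 341, 449 → 790
The subtree containing c is merged 4 times, so code length = 4.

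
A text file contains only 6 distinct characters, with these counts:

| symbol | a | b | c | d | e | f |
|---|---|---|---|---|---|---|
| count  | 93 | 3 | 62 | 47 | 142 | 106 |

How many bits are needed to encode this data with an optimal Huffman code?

Build the Huffman tree bottom-up:
merge b(3) and d(47): 50
merge 50 and c(62): 112
merge a(93) and f(106): 199
merge 112 and e(142): 254
merge 199 and 254: 453
The encoded length is the sum of every internal node's weight: 50 + 112 + 199 + 254 + 453 = 1068 bits.

1068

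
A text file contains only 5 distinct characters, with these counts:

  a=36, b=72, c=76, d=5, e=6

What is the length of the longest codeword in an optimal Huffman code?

Merge the two lowest-weight nodes at each step:
merge d(5) and e(6): 11
merge 11 and a(36): 47
merge 47 and b(72): 119
merge c(76) and 119: 195
Maximum depth reached is 4.

4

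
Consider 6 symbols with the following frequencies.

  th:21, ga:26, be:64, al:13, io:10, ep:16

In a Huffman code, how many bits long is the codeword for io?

Repeatedly merge the two smallest:
merge io(10) and al(13): 23
merge ep(16) and th(21): 37
merge 23 and ga(26): 49
merge 37 and 49: 86
merge be(64) and 86: 150
The subtree containing io is merged 4 times, so code length = 4.

4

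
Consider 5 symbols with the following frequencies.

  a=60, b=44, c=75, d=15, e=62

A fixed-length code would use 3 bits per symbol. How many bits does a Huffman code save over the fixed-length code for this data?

197

Fixed-length: 3 bits × 256 symbols = 768 bits.
Huffman merges:
d(15) + b(44) → 59
59 + a(60) → 119
e(62) + c(75) → 137
119 + 137 → 256
Huffman total = 59 + 119 + 137 + 256 = 571 bits.
Saving = 768 − 571 = 197 bits.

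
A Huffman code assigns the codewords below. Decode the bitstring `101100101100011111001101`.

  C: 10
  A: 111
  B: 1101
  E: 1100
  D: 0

Read left to right; each codeword is recognised as soon as it completes (prefix code):
  10→C | 1100→E | 10→C | 1100→E | 0→D | 111→A | 1100→E | 1101→B
Decoded message: CECEDAEB

CECEDAEB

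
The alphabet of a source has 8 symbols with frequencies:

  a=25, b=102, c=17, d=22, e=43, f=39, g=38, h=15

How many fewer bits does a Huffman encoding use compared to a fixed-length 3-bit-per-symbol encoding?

Fixed-length: 3 bits × 301 symbols = 903 bits.
Huffman merges:
h(15) + c(17) → 32
d(22) + a(25) → 47
32 + g(38) → 70
f(39) + e(43) → 82
47 + 70 → 117
82 + b(102) → 184
117 + 184 → 301
Huffman total = 32 + 47 + 70 + 82 + 117 + 184 + 301 = 833 bits.
Saving = 903 − 833 = 70 bits.

70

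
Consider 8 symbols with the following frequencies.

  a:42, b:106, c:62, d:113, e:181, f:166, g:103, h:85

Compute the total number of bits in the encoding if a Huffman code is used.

Merge the two smallest weights repeatedly:
merge a(42) and c(62): 104
merge h(85) and g(103): 188
merge 104 and b(106): 210
merge d(113) and f(166): 279
merge e(181) and 188: 369
merge 210 and 279: 489
merge 369 and 489: 858
The encoded length is the sum of every internal node's weight: 104 + 188 + 210 + 279 + 369 + 489 + 858 = 2497 bits.

2497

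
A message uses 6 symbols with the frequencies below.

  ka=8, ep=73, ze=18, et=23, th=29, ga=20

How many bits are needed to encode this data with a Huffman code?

Merge the two smallest weights repeatedly:
combine ka(8), ze(18) → 26
combine ga(20), et(23) → 43
combine 26, th(29) → 55
combine 43, 55 → 98
combine ep(73), 98 → 171
Each symbol's bit-cost is frequency × depth; summing gives 393 bits (equivalently 26 + 43 + 55 + 98 + 171).

393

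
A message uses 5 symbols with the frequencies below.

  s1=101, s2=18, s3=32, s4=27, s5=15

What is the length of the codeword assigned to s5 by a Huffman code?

3

Build the tree from the bottom:
merge s5(15) and s2(18): 33
merge s4(27) and s3(32): 59
merge 33 and 59: 92
merge 92 and s1(101): 193
The subtree containing s5 is merged 3 times, so code length = 3.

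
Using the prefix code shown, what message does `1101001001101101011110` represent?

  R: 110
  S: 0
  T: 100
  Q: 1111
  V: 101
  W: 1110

RTTRRVW

Read left to right; each codeword is recognised as soon as it completes (prefix code):
  110→R | 100→T | 100→T | 110→R | 110→R | 101→V | 1110→W
Decoded message: RTTRRVW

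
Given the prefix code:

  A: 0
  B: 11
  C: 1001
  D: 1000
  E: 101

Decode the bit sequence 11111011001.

BBEC

Read left to right; each codeword is recognised as soon as it completes (prefix code):
  11→B | 11→B | 101→E | 1001→C
Decoded message: BBEC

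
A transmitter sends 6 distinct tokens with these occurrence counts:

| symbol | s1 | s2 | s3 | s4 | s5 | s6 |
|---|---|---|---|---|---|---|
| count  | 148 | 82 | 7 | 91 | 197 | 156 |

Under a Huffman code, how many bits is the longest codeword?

4

Merge the two lowest-weight nodes at each step:
merge s3(7) and s2(82): 89
merge 89 and s4(91): 180
merge s1(148) and s6(156): 304
merge 180 and s5(197): 377
merge 304 and 377: 681
The rarest symbols sit at the bottom; the longest codeword is 4 bits.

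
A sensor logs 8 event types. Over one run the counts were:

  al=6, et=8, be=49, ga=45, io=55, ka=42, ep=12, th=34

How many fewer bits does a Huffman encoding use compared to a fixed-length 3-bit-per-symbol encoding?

64

Fixed-length: 3 bits × 251 symbols = 753 bits.
Huffman merges:
al(6) + et(8) → 14
ep(12) + 14 → 26
26 + th(34) → 60
ka(42) + ga(45) → 87
be(49) + io(55) → 104
60 + 87 → 147
104 + 147 → 251
Huffman total = 14 + 26 + 60 + 87 + 104 + 147 + 251 = 689 bits.
Saving = 753 − 689 = 64 bits.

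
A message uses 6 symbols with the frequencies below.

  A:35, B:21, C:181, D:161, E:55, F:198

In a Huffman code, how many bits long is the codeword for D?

Repeatedly merge the two smallest:
merge B(21) and A(35): 56
merge E(55) and 56: 111
merge 111 and D(161): 272
merge C(181) and F(198): 379
merge 272 and 379: 651
D's leaf is at depth 2, giving a 2-bit codeword.

2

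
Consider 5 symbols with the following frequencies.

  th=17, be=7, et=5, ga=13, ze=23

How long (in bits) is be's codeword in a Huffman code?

Repeatedly merge the two smallest:
et(5) + be(7) → 12
12 + ga(13) → 25
th(17) + ze(23) → 40
25 + 40 → 65
be sits 3 levels below the root, so its codeword is 3 bits.

3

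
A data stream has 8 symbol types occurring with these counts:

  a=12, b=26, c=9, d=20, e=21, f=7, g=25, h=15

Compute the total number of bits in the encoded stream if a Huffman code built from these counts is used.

395

Build the Huffman tree bottom-up:
combine f(7), c(9) → 16
combine a(12), h(15) → 27
combine 16, d(20) → 36
combine e(21), g(25) → 46
combine b(26), 27 → 53
combine 36, 46 → 82
combine 53, 82 → 135
Each symbol's bit-cost is frequency × depth; summing gives 395 bits (equivalently 16 + 27 + 36 + 46 + 53 + 82 + 135).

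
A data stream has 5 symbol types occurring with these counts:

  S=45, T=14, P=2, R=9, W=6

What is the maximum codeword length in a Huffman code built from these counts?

Merge the two lowest-weight nodes at each step:
P(2) + W(6) → 8
8 + R(9) → 17
T(14) + 17 → 31
31 + S(45) → 76
The first pair merged (P, W) ends up deepest, at depth 4.

4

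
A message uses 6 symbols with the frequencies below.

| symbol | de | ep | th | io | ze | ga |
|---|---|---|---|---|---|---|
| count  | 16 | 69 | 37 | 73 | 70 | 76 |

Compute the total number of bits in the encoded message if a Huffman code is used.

Greedily combine the two least-frequent nodes:
de(16) + th(37) → 53
53 + ep(69) → 122
ze(70) + io(73) → 143
ga(76) + 122 → 198
143 + 198 → 341
The encoded length is the sum of every internal node's weight: 53 + 122 + 143 + 198 + 341 = 857 bits.

857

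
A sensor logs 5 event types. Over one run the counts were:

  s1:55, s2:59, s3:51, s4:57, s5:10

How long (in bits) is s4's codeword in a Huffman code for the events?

2

Repeatedly merge the two smallest:
s5(10) + s3(51) → 61
s1(55) + s4(57) → 112
s2(59) + 61 → 120
112 + 120 → 232
The subtree containing s4 is merged 2 times, so code length = 2.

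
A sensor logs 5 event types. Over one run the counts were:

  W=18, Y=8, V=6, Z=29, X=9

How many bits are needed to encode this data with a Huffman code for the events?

148

Greedily combine the two least-frequent nodes:
combine V(6), Y(8) → 14
combine X(9), 14 → 23
combine W(18), 23 → 41
combine Z(29), 41 → 70
The encoded length is the sum of every internal node's weight: 14 + 23 + 41 + 70 = 148 bits.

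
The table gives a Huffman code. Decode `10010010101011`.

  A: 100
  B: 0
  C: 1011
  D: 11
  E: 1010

AAEC

Read left to right; each codeword is recognised as soon as it completes (prefix code):
  100→A | 100→A | 1010→E | 1011→C
Decoded message: AAEC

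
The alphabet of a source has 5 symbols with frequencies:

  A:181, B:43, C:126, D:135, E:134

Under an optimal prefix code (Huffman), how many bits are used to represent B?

3

Build the tree from the bottom:
B(43) + C(126) → 169
E(134) + D(135) → 269
169 + A(181) → 350
269 + 350 → 619
B's leaf is at depth 3, giving a 3-bit codeword.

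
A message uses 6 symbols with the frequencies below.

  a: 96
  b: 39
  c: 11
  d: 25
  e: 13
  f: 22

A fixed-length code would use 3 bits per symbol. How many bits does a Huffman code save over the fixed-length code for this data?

Fixed-length: 3 bits × 206 symbols = 618 bits.
Huffman merges:
merge c(11) and e(13): 24
merge f(22) and 24: 46
merge d(25) and b(39): 64
merge 46 and 64: 110
merge a(96) and 110: 206
Huffman total = 24 + 46 + 64 + 110 + 206 = 450 bits.
Saving = 618 − 450 = 168 bits.

168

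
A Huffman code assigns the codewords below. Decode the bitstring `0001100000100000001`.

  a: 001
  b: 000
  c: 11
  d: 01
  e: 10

Read left to right; each codeword is recognised as soon as it completes (prefix code):
  000→b | 11→c | 000→b | 001→a | 000→b | 000→b | 01→d
Decoded message: bcbabbd

bcbabbd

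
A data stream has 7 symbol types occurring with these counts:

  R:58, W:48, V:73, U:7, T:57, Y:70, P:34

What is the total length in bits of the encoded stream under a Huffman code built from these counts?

939

Greedily combine the two least-frequent nodes:
U(7) + P(34) → 41
41 + W(48) → 89
T(57) + R(58) → 115
Y(70) + V(73) → 143
89 + 115 → 204
143 + 204 → 347
The encoded length is the sum of every internal node's weight: 41 + 89 + 115 + 143 + 204 + 347 = 939 bits.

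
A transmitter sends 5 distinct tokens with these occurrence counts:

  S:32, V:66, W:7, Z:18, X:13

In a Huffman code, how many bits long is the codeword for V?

Huffman merges, smallest pair first:
W(7) + X(13) → 20
Z(18) + 20 → 38
S(32) + 38 → 70
V(66) + 70 → 136
V is merged only at the final step, so code length = 1.

1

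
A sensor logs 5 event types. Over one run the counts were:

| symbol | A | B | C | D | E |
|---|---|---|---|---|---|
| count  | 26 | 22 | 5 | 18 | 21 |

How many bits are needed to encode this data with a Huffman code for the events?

207

Merge the two smallest weights repeatedly:
merge C(5) and D(18): 23
merge E(21) and B(22): 43
merge 23 and A(26): 49
merge 43 and 49: 92
Each symbol's bit-cost is frequency × depth; summing gives 207 bits (equivalently 23 + 43 + 49 + 92).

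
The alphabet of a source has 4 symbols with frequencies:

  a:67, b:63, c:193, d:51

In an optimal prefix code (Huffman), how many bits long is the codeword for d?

3

Build the tree from the bottom:
d(51) + b(63) → 114
a(67) + 114 → 181
181 + c(193) → 374
d's leaf is at depth 3, giving a 3-bit codeword.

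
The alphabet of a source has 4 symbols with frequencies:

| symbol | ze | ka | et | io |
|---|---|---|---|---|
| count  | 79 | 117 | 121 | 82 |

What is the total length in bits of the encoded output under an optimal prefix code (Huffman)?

798

Merge the two smallest weights repeatedly:
ze(79) + io(82) → 161
ka(117) + et(121) → 238
161 + 238 → 399
Total encoded bits = sum of merged weights = 161 + 238 + 399 = 798.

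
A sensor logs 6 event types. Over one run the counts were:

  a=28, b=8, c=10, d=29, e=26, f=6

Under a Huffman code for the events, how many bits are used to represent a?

Repeatedly merge the two smallest:
merge f(6) and b(8): 14
merge c(10) and 14: 24
merge 24 and e(26): 50
merge a(28) and d(29): 57
merge 50 and 57: 107
a's leaf is at depth 2, giving a 2-bit codeword.

2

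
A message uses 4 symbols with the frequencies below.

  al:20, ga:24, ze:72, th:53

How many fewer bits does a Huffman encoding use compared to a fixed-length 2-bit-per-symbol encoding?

Fixed-length: 2 bits × 169 symbols = 338 bits.
Huffman merges:
merge al(20) and ga(24): 44
merge 44 and th(53): 97
merge ze(72) and 97: 169
Huffman total = 44 + 97 + 169 = 310 bits.
Saving = 338 − 310 = 28 bits.

28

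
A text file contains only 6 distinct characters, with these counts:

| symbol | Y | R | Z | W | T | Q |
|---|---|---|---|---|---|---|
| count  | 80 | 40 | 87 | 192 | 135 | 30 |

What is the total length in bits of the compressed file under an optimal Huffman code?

Greedily combine the two least-frequent nodes:
Q(30) + R(40) → 70
70 + Y(80) → 150
Z(87) + T(135) → 222
150 + W(192) → 342
222 + 342 → 564
Total encoded bits = sum of merged weights = 70 + 150 + 222 + 342 + 564 = 1348.

1348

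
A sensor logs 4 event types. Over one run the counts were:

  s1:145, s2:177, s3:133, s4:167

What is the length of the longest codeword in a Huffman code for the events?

Merge the two lowest-weight nodes at each step:
s3(133) + s1(145) → 278
s4(167) + s2(177) → 344
278 + 344 → 622
The rarest symbols sit at the bottom; the longest codeword is 2 bits.

2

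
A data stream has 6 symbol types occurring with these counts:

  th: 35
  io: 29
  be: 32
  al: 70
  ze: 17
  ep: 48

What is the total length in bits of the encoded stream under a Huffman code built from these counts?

575

Merge the two smallest weights repeatedly:
combine ze(17), io(29) → 46
combine be(32), th(35) → 67
combine 46, ep(48) → 94
combine 67, al(70) → 137
combine 94, 137 → 231
Total encoded bits = sum of merged weights = 46 + 67 + 94 + 137 + 231 = 575.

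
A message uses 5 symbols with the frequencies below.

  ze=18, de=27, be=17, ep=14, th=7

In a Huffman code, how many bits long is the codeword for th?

Repeatedly merge the two smallest:
combine th(7), ep(14) → 21
combine be(17), ze(18) → 35
combine 21, de(27) → 48
combine 35, 48 → 83
th sits 3 levels below the root, so its codeword is 3 bits.

3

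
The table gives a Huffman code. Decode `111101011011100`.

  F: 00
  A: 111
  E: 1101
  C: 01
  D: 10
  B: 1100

ADDEB

Read left to right; each codeword is recognised as soon as it completes (prefix code):
  111→A | 10→D | 10→D | 1101→E | 1100→B
Decoded message: ADDEB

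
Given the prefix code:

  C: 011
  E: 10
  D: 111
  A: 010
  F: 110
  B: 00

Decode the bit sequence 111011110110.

DCFF

Read left to right; each codeword is recognised as soon as it completes (prefix code):
  111→D | 011→C | 110→F | 110→F
Decoded message: DCFF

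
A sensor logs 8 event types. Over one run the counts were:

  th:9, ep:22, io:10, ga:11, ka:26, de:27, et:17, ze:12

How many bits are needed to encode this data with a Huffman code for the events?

Greedily combine the two least-frequent nodes:
merge th(9) and io(10): 19
merge ga(11) and ze(12): 23
merge et(17) and 19: 36
merge ep(22) and 23: 45
merge ka(26) and de(27): 53
merge 36 and 45: 81
merge 53 and 81: 134
Each symbol's bit-cost is frequency × depth; summing gives 391 bits (equivalently 19 + 23 + 36 + 45 + 53 + 81 + 134).

391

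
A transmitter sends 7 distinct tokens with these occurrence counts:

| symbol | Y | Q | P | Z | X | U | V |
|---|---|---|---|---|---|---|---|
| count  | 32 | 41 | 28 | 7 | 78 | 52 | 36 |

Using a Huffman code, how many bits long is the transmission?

727

Merge the two smallest weights repeatedly:
Z(7) + P(28) → 35
Y(32) + 35 → 67
V(36) + Q(41) → 77
U(52) + 67 → 119
77 + X(78) → 155
119 + 155 → 274
Total encoded bits = sum of merged weights = 35 + 67 + 77 + 119 + 155 + 274 = 727.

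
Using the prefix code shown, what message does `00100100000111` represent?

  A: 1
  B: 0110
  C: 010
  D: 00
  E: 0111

Read left to right; each codeword is recognised as soon as it completes (prefix code):
  00→D | 1→A | 00→D | 1→A | 00→D | 00→D | 0111→E
Decoded message: DADADDE

DADADDE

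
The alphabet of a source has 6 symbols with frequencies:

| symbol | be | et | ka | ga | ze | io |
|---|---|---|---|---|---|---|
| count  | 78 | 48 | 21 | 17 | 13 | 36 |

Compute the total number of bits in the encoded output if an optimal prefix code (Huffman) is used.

Merge the two smallest weights repeatedly:
merge ze(13) and ga(17): 30
merge ka(21) and 30: 51
merge io(36) and et(48): 84
merge 51 and be(78): 129
merge 84 and 129: 213
The encoded length is the sum of every internal node's weight: 30 + 51 + 84 + 129 + 213 = 507 bits.

507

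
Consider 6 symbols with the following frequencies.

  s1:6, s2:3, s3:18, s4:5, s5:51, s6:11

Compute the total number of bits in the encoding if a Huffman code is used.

Greedily combine the two least-frequent nodes:
merge s2(3) and s4(5): 8
merge s1(6) and 8: 14
merge s6(11) and 14: 25
merge s3(18) and 25: 43
merge 43 and s5(51): 94
Total encoded bits = sum of merged weights = 8 + 14 + 25 + 43 + 94 = 184.

184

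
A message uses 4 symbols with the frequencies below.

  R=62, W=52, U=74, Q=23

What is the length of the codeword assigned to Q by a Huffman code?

Huffman merges, smallest pair first:
Q(23) + W(52) → 75
R(62) + U(74) → 136
75 + 136 → 211
Q's leaf is at depth 2, giving a 2-bit codeword.

2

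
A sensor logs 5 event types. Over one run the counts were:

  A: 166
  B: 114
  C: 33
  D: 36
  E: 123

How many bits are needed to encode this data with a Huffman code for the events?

Merge the two smallest weights repeatedly:
merge C(33) and D(36): 69
merge 69 and B(114): 183
merge E(123) and A(166): 289
merge 183 and 289: 472
Total encoded bits = sum of merged weights = 69 + 183 + 289 + 472 = 1013.

1013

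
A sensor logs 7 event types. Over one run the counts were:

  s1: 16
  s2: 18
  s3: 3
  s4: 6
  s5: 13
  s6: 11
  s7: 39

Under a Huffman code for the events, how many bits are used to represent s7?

1

Repeatedly merge the two smallest:
combine s3(3), s4(6) → 9
combine 9, s6(11) → 20
combine s5(13), s1(16) → 29
combine s2(18), 20 → 38
combine 29, 38 → 67
combine s7(39), 67 → 106
s7 is a child of the root — depth 1, so its codeword is a single bit.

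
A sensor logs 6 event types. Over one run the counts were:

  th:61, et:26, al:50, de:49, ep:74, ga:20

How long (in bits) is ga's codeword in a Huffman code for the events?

Repeatedly merge the two smallest:
ga(20) + et(26) → 46
46 + de(49) → 95
al(50) + th(61) → 111
ep(74) + 95 → 169
111 + 169 → 280
ga's leaf is at depth 4, giving a 4-bit codeword.

4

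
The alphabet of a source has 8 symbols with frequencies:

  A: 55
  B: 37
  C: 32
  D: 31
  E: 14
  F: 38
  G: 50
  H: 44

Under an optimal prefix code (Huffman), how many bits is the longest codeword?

4

Merge the two lowest-weight nodes at each step:
combine E(14), D(31) → 45
combine C(32), B(37) → 69
combine F(38), H(44) → 82
combine 45, G(50) → 95
combine A(55), 69 → 124
combine 82, 95 → 177
combine 124, 177 → 301
Maximum depth reached is 4.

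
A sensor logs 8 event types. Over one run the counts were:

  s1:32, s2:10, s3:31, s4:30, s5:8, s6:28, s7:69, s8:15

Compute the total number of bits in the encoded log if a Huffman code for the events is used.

Merge the two smallest weights repeatedly:
merge s5(8) and s2(10): 18
merge s8(15) and 18: 33
merge s6(28) and s4(30): 58
merge s3(31) and s1(32): 63
merge 33 and 58: 91
merge 63 and s7(69): 132
merge 91 and 132: 223
Total encoded bits = sum of merged weights = 18 + 33 + 58 + 63 + 91 + 132 + 223 = 618.

618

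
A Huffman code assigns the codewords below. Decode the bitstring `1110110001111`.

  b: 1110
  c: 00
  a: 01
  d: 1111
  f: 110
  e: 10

Read left to right; each codeword is recognised as soon as it completes (prefix code):
  1110→b | 110→f | 00→c | 1111→d
Decoded message: bfcd

bfcd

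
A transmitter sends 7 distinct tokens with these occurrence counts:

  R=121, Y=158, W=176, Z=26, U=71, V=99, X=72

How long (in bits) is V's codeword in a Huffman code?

3

Huffman merges, smallest pair first:
Z(26) + U(71) → 97
X(72) + 97 → 169
V(99) + R(121) → 220
Y(158) + 169 → 327
W(176) + 220 → 396
327 + 396 → 723
V sits 3 levels below the root, so its codeword is 3 bits.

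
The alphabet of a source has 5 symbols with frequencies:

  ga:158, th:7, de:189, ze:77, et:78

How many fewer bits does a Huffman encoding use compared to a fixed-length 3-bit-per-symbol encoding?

Fixed-length: 3 bits × 509 symbols = 1527 bits.
Huffman merges:
combine th(7), ze(77) → 84
combine et(78), 84 → 162
combine ga(158), 162 → 320
combine de(189), 320 → 509
Huffman total = 84 + 162 + 320 + 509 = 1075 bits.
Saving = 1527 − 1075 = 452 bits.

452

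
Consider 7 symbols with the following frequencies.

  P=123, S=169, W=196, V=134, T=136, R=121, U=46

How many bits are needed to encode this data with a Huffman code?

2577

Greedily combine the two least-frequent nodes:
combine U(46), R(121) → 167
combine P(123), V(134) → 257
combine T(136), 167 → 303
combine S(169), W(196) → 365
combine 257, 303 → 560
combine 365, 560 → 925
Total encoded bits = sum of merged weights = 167 + 257 + 303 + 365 + 560 + 925 = 2577.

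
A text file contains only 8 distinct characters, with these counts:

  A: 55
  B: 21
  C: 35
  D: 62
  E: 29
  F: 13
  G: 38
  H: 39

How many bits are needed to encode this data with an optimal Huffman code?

848

Build the Huffman tree bottom-up:
combine F(13), B(21) → 34
combine E(29), 34 → 63
combine C(35), G(38) → 73
combine H(39), A(55) → 94
combine D(62), 63 → 125
combine 73, 94 → 167
combine 125, 167 → 292
Total encoded bits = sum of merged weights = 34 + 63 + 73 + 94 + 125 + 167 + 292 = 848.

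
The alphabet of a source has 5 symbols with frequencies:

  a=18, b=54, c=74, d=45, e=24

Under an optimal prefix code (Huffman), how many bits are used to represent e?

3

Huffman merges, smallest pair first:
a(18) + e(24) → 42
42 + d(45) → 87
b(54) + c(74) → 128
87 + 128 → 215
e's leaf is at depth 3, giving a 3-bit codeword.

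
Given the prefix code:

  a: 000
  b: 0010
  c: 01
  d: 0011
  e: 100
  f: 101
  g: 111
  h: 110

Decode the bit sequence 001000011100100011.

bagbd

Read left to right; each codeword is recognised as soon as it completes (prefix code):
  0010→b | 000→a | 111→g | 0010→b | 0011→d
Decoded message: bagbd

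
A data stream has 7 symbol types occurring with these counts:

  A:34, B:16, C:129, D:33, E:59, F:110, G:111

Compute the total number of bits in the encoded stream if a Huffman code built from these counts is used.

1258

Greedily combine the two least-frequent nodes:
B(16) + D(33) → 49
A(34) + 49 → 83
E(59) + 83 → 142
F(110) + G(111) → 221
C(129) + 142 → 271
221 + 271 → 492
Each symbol's bit-cost is frequency × depth; summing gives 1258 bits (equivalently 49 + 83 + 142 + 221 + 271 + 492).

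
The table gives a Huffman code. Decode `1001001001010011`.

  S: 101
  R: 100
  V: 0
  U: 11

RRRSVVU

Read left to right; each codeword is recognised as soon as it completes (prefix code):
  100→R | 100→R | 100→R | 101→S | 0→V | 0→V | 11→U
Decoded message: RRRSVVU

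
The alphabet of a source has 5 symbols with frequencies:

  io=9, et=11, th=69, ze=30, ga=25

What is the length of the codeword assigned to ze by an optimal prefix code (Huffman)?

Huffman merges, smallest pair first:
combine io(9), et(11) → 20
combine 20, ga(25) → 45
combine ze(30), 45 → 75
combine th(69), 75 → 144
The subtree containing ze is merged 2 times, so code length = 2.

2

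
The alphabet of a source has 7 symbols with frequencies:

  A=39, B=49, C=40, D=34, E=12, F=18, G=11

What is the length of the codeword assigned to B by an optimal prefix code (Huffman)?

2

Build the tree from the bottom:
merge G(11) and E(12): 23
merge F(18) and 23: 41
merge D(34) and A(39): 73
merge C(40) and 41: 81
merge B(49) and 73: 122
merge 81 and 122: 203
B sits 2 levels below the root, so its codeword is 2 bits.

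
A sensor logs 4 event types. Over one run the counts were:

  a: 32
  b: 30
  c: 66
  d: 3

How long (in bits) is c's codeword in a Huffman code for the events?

Repeatedly merge the two smallest:
d(3) + b(30) → 33
a(32) + 33 → 65
65 + c(66) → 131
c is a child of the root — depth 1, so its codeword is a single bit.

1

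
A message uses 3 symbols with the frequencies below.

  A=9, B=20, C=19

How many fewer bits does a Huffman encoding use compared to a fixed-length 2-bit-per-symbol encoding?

20

Fixed-length: 2 bits × 48 symbols = 96 bits.
Huffman merges:
combine A(9), C(19) → 28
combine B(20), 28 → 48
Huffman total = 28 + 48 = 76 bits.
Saving = 96 − 76 = 20 bits.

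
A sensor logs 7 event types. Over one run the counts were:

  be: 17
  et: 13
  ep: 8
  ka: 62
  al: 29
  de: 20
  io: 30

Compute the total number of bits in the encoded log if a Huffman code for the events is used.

Greedily combine the two least-frequent nodes:
ep(8) + et(13) → 21
be(17) + de(20) → 37
21 + al(29) → 50
io(30) + 37 → 67
50 + ka(62) → 112
67 + 112 → 179
Total encoded bits = sum of merged weights = 21 + 37 + 50 + 67 + 112 + 179 = 466.

466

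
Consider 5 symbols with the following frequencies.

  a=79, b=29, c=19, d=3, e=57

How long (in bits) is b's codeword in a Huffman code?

Build the tree from the bottom:
merge d(3) and c(19): 22
merge 22 and b(29): 51
merge 51 and e(57): 108
merge a(79) and 108: 187
b sits 3 levels below the root, so its codeword is 3 bits.

3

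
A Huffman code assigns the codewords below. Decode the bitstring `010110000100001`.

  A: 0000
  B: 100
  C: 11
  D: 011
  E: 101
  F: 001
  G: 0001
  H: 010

Read left to right; each codeword is recognised as soon as it completes (prefix code):
  010→H | 11→C | 0000→A | 100→B | 001→F
Decoded message: HCABF

HCABF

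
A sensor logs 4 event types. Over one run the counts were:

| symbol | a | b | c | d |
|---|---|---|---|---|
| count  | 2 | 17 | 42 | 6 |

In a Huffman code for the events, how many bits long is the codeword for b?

Build the tree from the bottom:
merge a(2) and d(6): 8
merge 8 and b(17): 25
merge 25 and c(42): 67
b sits 2 levels below the root, so its codeword is 2 bits.

2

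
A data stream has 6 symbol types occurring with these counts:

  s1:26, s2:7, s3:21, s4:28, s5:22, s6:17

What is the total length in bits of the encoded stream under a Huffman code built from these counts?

Build the Huffman tree bottom-up:
s2(7) + s6(17) → 24
s3(21) + s5(22) → 43
24 + s1(26) → 50
s4(28) + 43 → 71
50 + 71 → 121
The encoded length is the sum of every internal node's weight: 24 + 43 + 50 + 71 + 121 = 309 bits.

309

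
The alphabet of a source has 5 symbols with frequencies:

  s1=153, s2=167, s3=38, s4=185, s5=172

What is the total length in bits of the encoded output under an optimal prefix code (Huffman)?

1621

Merge the two smallest weights repeatedly:
combine s3(38), s1(153) → 191
combine s2(167), s5(172) → 339
combine s4(185), 191 → 376
combine 339, 376 → 715
The encoded length is the sum of every internal node's weight: 191 + 339 + 376 + 715 = 1621 bits.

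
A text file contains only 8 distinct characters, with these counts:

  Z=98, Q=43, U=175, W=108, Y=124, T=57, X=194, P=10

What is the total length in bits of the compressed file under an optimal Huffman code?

2221

Merge the two smallest weights repeatedly:
P(10) + Q(43) → 53
53 + T(57) → 110
Z(98) + W(108) → 206
110 + Y(124) → 234
U(175) + X(194) → 369
206 + 234 → 440
369 + 440 → 809
Total encoded bits = sum of merged weights = 53 + 110 + 206 + 234 + 369 + 440 + 809 = 2221.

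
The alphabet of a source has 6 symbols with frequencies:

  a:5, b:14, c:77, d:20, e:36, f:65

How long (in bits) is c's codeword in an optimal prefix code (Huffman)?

1

Repeatedly merge the two smallest:
merge a(5) and b(14): 19
merge 19 and d(20): 39
merge e(36) and 39: 75
merge f(65) and 75: 140
merge c(77) and 140: 217
c is merged only at the final step, so code length = 1.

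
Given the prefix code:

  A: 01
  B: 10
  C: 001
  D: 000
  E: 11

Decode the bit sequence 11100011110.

EBCEB

Read left to right; each codeword is recognised as soon as it completes (prefix code):
  11→E | 10→B | 001→C | 11→E | 10→B
Decoded message: EBCEB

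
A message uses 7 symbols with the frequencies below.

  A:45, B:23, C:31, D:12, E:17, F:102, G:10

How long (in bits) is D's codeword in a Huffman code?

5

Repeatedly merge the two smallest:
combine G(10), D(12) → 22
combine E(17), 22 → 39
combine B(23), C(31) → 54
combine 39, A(45) → 84
combine 54, 84 → 138
combine F(102), 138 → 240
D sits 5 levels below the root, so its codeword is 5 bits.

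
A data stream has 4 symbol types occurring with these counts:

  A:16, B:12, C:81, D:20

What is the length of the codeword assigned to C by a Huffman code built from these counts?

1

Build the tree from the bottom:
B(12) + A(16) → 28
D(20) + 28 → 48
48 + C(81) → 129
C sits one level below the root: a 1-bit codeword.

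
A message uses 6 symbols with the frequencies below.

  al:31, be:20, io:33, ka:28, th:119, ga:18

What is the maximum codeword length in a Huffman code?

4

Merge the two lowest-weight nodes at each step:
ga(18) + be(20) → 38
ka(28) + al(31) → 59
io(33) + 38 → 71
59 + 71 → 130
th(119) + 130 → 249
Maximum depth reached is 4.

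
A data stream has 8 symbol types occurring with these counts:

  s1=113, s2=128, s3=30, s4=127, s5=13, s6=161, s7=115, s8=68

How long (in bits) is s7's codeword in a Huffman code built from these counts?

3

Huffman merges, smallest pair first:
s5(13) + s3(30) → 43
43 + s8(68) → 111
111 + s1(113) → 224
s7(115) + s4(127) → 242
s2(128) + s6(161) → 289
224 + 242 → 466
289 + 466 → 755
s7's leaf is at depth 3, giving a 3-bit codeword.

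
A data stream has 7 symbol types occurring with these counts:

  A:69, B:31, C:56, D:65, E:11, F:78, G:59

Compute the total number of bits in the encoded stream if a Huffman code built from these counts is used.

Build the Huffman tree bottom-up:
merge E(11) and B(31): 42
merge 42 and C(56): 98
merge G(59) and D(65): 124
merge A(69) and F(78): 147
merge 98 and 124: 222
merge 147 and 222: 369
Total encoded bits = sum of merged weights = 42 + 98 + 124 + 147 + 222 + 369 = 1002.

1002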